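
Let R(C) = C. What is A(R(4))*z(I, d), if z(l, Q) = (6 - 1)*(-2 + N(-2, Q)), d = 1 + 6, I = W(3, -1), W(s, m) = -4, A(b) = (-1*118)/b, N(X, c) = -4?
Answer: 885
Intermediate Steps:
A(b) = -118/b
I = -4
d = 7
z(l, Q) = -30 (z(l, Q) = (6 - 1)*(-2 - 4) = 5*(-6) = -30)
A(R(4))*z(I, d) = -118/4*(-30) = -118*¼*(-30) = -59/2*(-30) = 885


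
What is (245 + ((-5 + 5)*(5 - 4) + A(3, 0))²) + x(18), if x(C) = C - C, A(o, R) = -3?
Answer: 254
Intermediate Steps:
x(C) = 0
(245 + ((-5 + 5)*(5 - 4) + A(3, 0))²) + x(18) = (245 + ((-5 + 5)*(5 - 4) - 3)²) + 0 = (245 + (0*1 - 3)²) + 0 = (245 + (0 - 3)²) + 0 = (245 + (-3)²) + 0 = (245 + 9) + 0 = 254 + 0 = 254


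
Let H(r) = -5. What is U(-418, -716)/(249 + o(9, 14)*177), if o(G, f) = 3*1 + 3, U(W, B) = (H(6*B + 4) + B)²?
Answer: 519841/1311 ≈ 396.52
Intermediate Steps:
U(W, B) = (-5 + B)²
o(G, f) = 6 (o(G, f) = 3 + 3 = 6)
U(-418, -716)/(249 + o(9, 14)*177) = (-5 - 716)²/(249 + 6*177) = (-721)²/(249 + 1062) = 519841/1311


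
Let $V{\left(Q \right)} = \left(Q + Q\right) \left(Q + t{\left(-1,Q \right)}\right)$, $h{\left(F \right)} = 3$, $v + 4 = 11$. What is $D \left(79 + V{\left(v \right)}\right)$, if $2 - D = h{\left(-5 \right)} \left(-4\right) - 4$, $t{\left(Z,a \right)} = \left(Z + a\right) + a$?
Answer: $6462$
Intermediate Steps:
$v = 7$ ($v = -4 + 11 = 7$)
$t{\left(Z,a \right)} = Z + 2 a$
$D = 18$ ($D = 2 - \left(3 \left(-4\right) - 4\right) = 2 - \left(-12 - 4\right) = 2 - -16 = 2 + 16 = 18$)
$V{\left(Q \right)} = 2 Q \left(-1 + 3 Q\right)$ ($V{\left(Q \right)} = \left(Q + Q\right) \left(Q + \left(-1 + 2 Q\right)\right) = 2 Q \left(-1 + 3 Q\right)$)
$D \left(79 + V{\left(v \right)}\right) = 18 \left(79 + 2 \cdot 7 \left(-1 + 3 \cdot 7\right)\right) = 18 \left(79 + 2 \cdot 7 \left(-1 + 21\right)\right) = 18 \left(79 + 2 \cdot 7 \cdot 20\right) = 18 \left(79 + 280\right) = 18 \cdot 359 = 6462$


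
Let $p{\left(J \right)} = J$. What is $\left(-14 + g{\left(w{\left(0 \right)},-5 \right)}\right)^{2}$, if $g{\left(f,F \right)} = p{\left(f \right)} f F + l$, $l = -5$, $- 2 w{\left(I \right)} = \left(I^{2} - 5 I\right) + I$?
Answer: $361$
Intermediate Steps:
$w{\left(I \right)} = 2 I - \frac{I^{2}}{2}$ ($w{\left(I \right)} = - \frac{\left(I^{2} - 5 I\right) + I}{2} = - \frac{I^{2} - 4 I}{2} = 2 I - \frac{I^{2}}{2}$)
$g{\left(f,F \right)} = -5 + F f^{2}$ ($g{\left(f,F \right)} = f f F - 5 = f^{2} F - 5 = F f^{2} - 5 = -5 + F f^{2}$)
$\left(-14 + g{\left(w{\left(0 \right)},-5 \right)}\right)^{2} = \left(-14 - \left(5 + 5 \left(\frac{1}{2} \cdot 0 \left(4 - 0\right)\right)^{2}\right)\right)^{2} = \left(-14 - \left(5 + 5 \left(\frac{1}{2} \cdot 0 \left(4 + 0\right)\right)^{2}\right)\right)^{2} = \left(-14 - \left(5 + 5 \left(\frac{1}{2} \cdot 0 \cdot 4\right)^{2}\right)\right)^{2} = \left(-14 - \left(5 + 5 \cdot 0^{2}\right)\right)^{2} = \left(-14 - 5\right)^{2} = \left(-19\right)^{2} = 361$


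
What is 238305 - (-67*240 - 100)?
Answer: 254485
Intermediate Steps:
238305 - (-67*240 - 100) = 238305 - (-16080 - 100) = 238305 - 1*(-16180) = 238305 + 16180 = 254485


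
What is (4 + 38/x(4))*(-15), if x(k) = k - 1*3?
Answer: -630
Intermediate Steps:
x(k) = -3 + k (x(k) = k - 3 = -3 + k)
(4 + 38/x(4))*(-15) = (4 + 38/(-3 + 4))*(-15) = (4 + 38/1)*(-15) = (4 + 38*1)*(-15) = (4 + 38)*(-15) = 42*(-15) = -630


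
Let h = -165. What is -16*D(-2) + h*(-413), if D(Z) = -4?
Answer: 68209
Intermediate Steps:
-16*D(-2) + h*(-413) = -16*(-4) - 165*(-413) = 64 + 68145 = 68209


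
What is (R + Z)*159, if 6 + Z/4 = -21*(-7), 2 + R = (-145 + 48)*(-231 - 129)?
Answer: 5641638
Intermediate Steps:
R = 34918 (R = -2 + (-145 + 48)*(-231 - 129) = -2 - 97*(-360) = -2 + 34920 = 34918)
Z = 564 (Z = -24 + 4*(-21*(-7)) = -24 + 4*147 = -24 + 588 = 564)
(R + Z)*159 = (34918 + 564)*159 = 35482*159 = 5641638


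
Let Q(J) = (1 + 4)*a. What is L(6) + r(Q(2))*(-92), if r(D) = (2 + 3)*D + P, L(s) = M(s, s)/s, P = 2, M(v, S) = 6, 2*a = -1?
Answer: 967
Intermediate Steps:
a = -1/2 (a = (1/2)*(-1) = -1/2 ≈ -0.50000)
Q(J) = -5/2 (Q(J) = (1 + 4)*(-1/2) = 5*(-1/2) = -5/2)
L(s) = 6/s
r(D) = 2 + 5*D (r(D) = (2 + 3)*D + 2 = 5*D + 2 = 2 + 5*D)
L(6) + r(Q(2))*(-92) = 6/6 + (2 + 5*(-5/2))*(-92) = 6*(1/6) + (2 - 25/2)*(-92) = 1 - 21/2*(-92) = 1 + 966 = 967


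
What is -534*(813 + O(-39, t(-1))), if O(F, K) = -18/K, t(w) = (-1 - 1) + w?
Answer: -437346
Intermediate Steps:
t(w) = -2 + w
-534*(813 + O(-39, t(-1))) = -534*(813 - 18/(-2 - 1)) = -534*(813 - 18/(-3)) = -534*(813 - 18*(-1/3)) = -534*(813 + 6) = -534*819 = -437346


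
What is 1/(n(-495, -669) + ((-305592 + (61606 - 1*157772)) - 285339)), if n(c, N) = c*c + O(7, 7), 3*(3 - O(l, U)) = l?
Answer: -3/1326214 ≈ -2.2621e-6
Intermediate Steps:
O(l, U) = 3 - l/3
n(c, N) = ⅔ + c² (n(c, N) = c*c + (3 - ⅓*7) = c² + (3 - 7/3) = c² + ⅔ = ⅔ + c²)
1/(n(-495, -669) + ((-305592 + (61606 - 1*157772)) - 285339)) = 1/((⅔ + (-495)²) + ((-305592 + (61606 - 1*157772)) - 285339)) = 1/((⅔ + 245025) + ((-305592 + (61606 - 157772)) - 285339)) = 1/(735077/3 + ((-305592 - 96166) - 285339)) = 1/(735077/3 + (-401758 - 285339)) = 1/(735077/3 - 687097) = 1/(-1326214/3) = -3/1326214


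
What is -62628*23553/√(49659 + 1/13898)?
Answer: -1475077284*√9591854562134/690160783 ≈ -6.6194e+6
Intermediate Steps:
-62628*23553/√(49659 + 1/13898) = -62628*23553*√9591854562134/690160783 = -1475077284*√9591854562134/690160783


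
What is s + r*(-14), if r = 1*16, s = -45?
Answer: -269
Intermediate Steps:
r = 16
s + r*(-14) = -45 + 16*(-14) = -45 - 224 = -269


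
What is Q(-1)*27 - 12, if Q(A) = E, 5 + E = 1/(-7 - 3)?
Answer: -1497/10 ≈ -149.70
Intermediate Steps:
E = -51/10 (E = -5 + 1/(-7 - 3) = -5 + 1/(-10) = -5 - 1/10 = -51/10 ≈ -5.1000)
Q(A) = -51/10
Q(-1)*27 - 12 = -51/10*27 - 12 = -1377/10 - 12 = -1497/10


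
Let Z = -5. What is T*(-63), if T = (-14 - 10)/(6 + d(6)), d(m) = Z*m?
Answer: -63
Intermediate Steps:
d(m) = -5*m
T = 1 (T = (-14 - 10)/(6 - 5*6) = -24/(6 - 30) = -24/(-24) = -24*(-1/24) = 1)
T*(-63) = 1*(-63) = -63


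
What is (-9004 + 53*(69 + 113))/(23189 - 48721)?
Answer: -321/12766 ≈ -0.025145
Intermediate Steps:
(-9004 + 53*(69 + 113))/(23189 - 48721) = (-9004 + 53*182)/(-25532) = (-9004 + 9646)*(-1/25532) = 642*(-1/25532) = -321/12766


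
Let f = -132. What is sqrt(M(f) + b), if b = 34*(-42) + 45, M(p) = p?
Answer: I*sqrt(1515) ≈ 38.923*I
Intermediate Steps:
b = -1383 (b = -1428 + 45 = -1383)
sqrt(M(f) + b) = sqrt(-132 - 1383) = sqrt(-1515) = I*sqrt(1515)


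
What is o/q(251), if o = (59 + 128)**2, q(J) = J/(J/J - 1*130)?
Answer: -4511001/251 ≈ -17972.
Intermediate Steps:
q(J) = -J/129 (q(J) = J/(1 - 130) = J/(-129) = J*(-1/129) = -J/129)
o = 34969 (o = 187**2 = 34969)
o/q(251) = 34969/((-1/129*251)) = 34969/(-251/129) = 34969*(-129/251) = -4511001/251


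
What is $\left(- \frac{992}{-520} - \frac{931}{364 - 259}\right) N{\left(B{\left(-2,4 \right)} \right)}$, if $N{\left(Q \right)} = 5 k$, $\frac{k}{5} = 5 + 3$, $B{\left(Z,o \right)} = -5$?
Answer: $- \frac{54280}{39} \approx -1391.8$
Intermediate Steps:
$k = 40$ ($k = 5 \left(5 + 3\right) = 5 \cdot 8 = 40$)
$N{\left(Q \right)} = 200$ ($N{\left(Q \right)} = 5 \cdot 40 = 200$)
$\left(- \frac{992}{-520} - \frac{931}{364 - 259}\right) N{\left(B{\left(-2,4 \right)} \right)} = \left(- \frac{992}{-520} - \frac{931}{364 - 259}\right) 200 = \left(\left(-992\right) \left(- \frac{1}{520}\right) - \frac{931}{364 - 259}\right) 200 = \left(\frac{124}{65} - \frac{931}{105}\right) 200 = \left(\frac{124}{65} - \frac{133}{15}\right) 200 = \left(- \frac{1357}{195}\right) 200 = - \frac{54280}{39}$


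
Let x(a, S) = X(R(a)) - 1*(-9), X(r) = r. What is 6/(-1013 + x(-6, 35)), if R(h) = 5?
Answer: -2/333 ≈ -0.0060060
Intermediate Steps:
x(a, S) = 14 (x(a, S) = 5 - 1*(-9) = 5 + 9 = 14)
6/(-1013 + x(-6, 35)) = 6/(-1013 + 14) = 6/(-999) = -1/999*6 = -2/333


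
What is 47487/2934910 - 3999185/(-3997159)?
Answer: 1084278285253/1066481992790 ≈ 1.0167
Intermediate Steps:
47487/2934910 - 3999185/(-3997159) = 47487*(1/2934910) - 3999185*(-1/3997159) = 4317/266810 + 3999185/3997159 = 1084278285253/1066481992790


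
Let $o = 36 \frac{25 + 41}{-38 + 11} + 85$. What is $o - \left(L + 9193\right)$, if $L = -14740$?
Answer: $5544$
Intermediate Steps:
$o = -3$ ($o = 36 \frac{66}{-27} + 85 = 36 \cdot 66 \left(- \frac{1}{27}\right) + 85 = 36 \left(- \frac{22}{9}\right) + 85 = -88 + 85 = -3$)
$o - \left(L + 9193\right) = -3 - \left(-14740 + 9193\right) = -3 - -5547 = -3 + 5547 = 5544$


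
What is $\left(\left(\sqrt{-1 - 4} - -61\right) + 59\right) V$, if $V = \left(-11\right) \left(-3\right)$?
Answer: $3960 + 33 i \sqrt{5} \approx 3960.0 + 73.79 i$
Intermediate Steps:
$V = 33$
$\left(\left(\sqrt{-1 - 4} - -61\right) + 59\right) V = \left(\left(\sqrt{-1 - 4} - -61\right) + 59\right) 33 = \left(\left(\sqrt{-5} + 61\right) + 59\right) 33 = \left(\left(i \sqrt{5} + 61\right) + 59\right) 33 = \left(\left(61 + i \sqrt{5}\right) + 59\right) 33 = \left(120 + i \sqrt{5}\right) 33 = 3960 + 33 i \sqrt{5}$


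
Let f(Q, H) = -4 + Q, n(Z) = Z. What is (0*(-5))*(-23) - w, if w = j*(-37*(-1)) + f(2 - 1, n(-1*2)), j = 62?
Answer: -2291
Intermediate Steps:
w = 2291 (w = 62*(-37*(-1)) + (-4 + (2 - 1)) = 62*37 + (-4 + 1) = 2294 - 3 = 2291)
(0*(-5))*(-23) - w = (0*(-5))*(-23) - 1*2291 = 0*(-23) - 2291 = 0 - 2291 = -2291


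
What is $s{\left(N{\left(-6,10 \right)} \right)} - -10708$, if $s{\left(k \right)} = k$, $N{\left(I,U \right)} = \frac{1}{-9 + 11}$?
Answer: $\frac{21417}{2} \approx 10709.0$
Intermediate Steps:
$N{\left(I,U \right)} = \frac{1}{2}$
$s{\left(N{\left(-6,10 \right)} \right)} - -10708 = \frac{1}{2} - -10708 = \frac{1}{2} + 10708 = \frac{21417}{2}$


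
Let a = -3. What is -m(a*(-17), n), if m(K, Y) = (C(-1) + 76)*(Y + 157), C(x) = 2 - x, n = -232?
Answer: 5925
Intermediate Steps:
m(K, Y) = 12403 + 79*Y (m(K, Y) = ((2 - 1*(-1)) + 76)*(Y + 157) = ((2 + 1) + 76)*(157 + Y) = (3 + 76)*(157 + Y) = 79*(157 + Y) = 12403 + 79*Y)
-m(a*(-17), n) = -(12403 + 79*(-232)) = -(12403 - 18328) = -1*(-5925) = 5925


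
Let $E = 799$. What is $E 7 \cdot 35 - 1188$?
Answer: $194567$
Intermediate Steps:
$E 7 \cdot 35 - 1188 = 799 \cdot 7 \cdot 35 - 1188 = 799 \cdot 245 - 1188 = 195755 - 1188 = 194567$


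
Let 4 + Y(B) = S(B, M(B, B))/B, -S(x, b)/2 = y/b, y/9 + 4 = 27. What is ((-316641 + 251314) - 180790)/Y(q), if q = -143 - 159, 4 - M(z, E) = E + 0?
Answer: 1263564678/20513 ≈ 61598.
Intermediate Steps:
y = 207 (y = -36 + 9*27 = -36 + 243 = 207)
M(z, E) = 4 - E (M(z, E) = 4 - (E + 0) = 4 - E)
S(x, b) = -414/b
q = -302
Y(B) = -4 - 414/(B*(4 - B)) (Y(B) = -4 + (-414/(4 - B))/B = -4 - 414/(B*(4 - B)))
((-316641 + 251314) - 180790)/Y(q) = ((-316641 + 251314) - 180790)/(-4 + 414/(-302*(-4 - 302))) = (-65327 - 180790)/(-4 + 414*(-1/302)/(-306)) = -246117/(-4 + 414*(-1/302)*(-1/306)) = -246117/(-4 + 23/5134) = -246117/(-20513/5134) = -246117*(-5134/20513) = 1263564678/20513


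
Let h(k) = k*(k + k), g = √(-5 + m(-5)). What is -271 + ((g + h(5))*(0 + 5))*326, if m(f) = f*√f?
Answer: 81229 + 1630*√(-5 - 5*I*√5) ≈ 84332.0 - 4786.7*I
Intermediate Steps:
m(f) = f^(3/2)
g = √(-5 - 5*I*√5) (g = √(-5 + (-5)^(3/2)) = √(-5 - 5*I*√5) ≈ 1.9036 - 2.9366*I)
h(k) = 2*k² (h(k) = k*(2*k) = 2*k²)
-271 + ((g + h(5))*(0 + 5))*326 = -271 + ((√(-5 - 5*I*√5) + 2*5²)*(0 + 5))*326 = -271 + ((√(-5 - 5*I*√5) + 2*25)*5)*326 = -271 + ((√(-5 - 5*I*√5) + 50)*5)*326 = -271 + ((50 + √(-5 - 5*I*√5))*5)*326 = -271 + (250 + 5*√(-5 - 5*I*√5))*326 = -271 + (81500 + 1630*√(-5 - 5*I*√5)) = 81229 + 1630*√(-5 - 5*I*√5)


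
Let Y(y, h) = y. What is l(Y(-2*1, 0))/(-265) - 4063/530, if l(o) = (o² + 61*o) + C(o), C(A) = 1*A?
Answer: -3823/530 ≈ -7.2132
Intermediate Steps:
C(A) = A
l(o) = o² + 62*o (l(o) = (o² + 61*o) + o = o² + 62*o)
l(Y(-2*1, 0))/(-265) - 4063/530 = ((-2*1)*(62 - 2*1))/(-265) - 4063/530 = -2*(62 - 2)*(-1/265) - 4063*1/530 = -2*60*(-1/265) - 4063/530 = -120*(-1/265) - 4063/530 = 24/53 - 4063/530 = -3823/530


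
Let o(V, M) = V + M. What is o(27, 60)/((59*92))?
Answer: 87/5428 ≈ 0.016028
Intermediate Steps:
o(V, M) = M + V
o(27, 60)/((59*92)) = (60 + 27)/((59*92)) = 87/5428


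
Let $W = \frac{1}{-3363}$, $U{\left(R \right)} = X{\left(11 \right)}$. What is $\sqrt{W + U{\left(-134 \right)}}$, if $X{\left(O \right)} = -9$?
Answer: $\frac{2 i \sqrt{25447821}}{3363} \approx 3.0 i$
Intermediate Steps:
$U{\left(R \right)} = -9$
$W = - \frac{1}{3363} \approx -0.00029735$
$\sqrt{W + U{\left(-134 \right)}} = \sqrt{- \frac{1}{3363} - 9} = \sqrt{- \frac{30268}{3363}} = \frac{2 i \sqrt{25447821}}{3363}$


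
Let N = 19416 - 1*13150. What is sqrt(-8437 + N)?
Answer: I*sqrt(2171) ≈ 46.594*I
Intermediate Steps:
N = 6266 (N = 19416 - 13150 = 6266)
sqrt(-8437 + N) = sqrt(-8437 + 6266) = sqrt(-2171) = I*sqrt(2171)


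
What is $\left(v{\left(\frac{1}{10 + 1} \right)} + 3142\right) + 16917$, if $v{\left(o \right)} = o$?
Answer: $\frac{220650}{11} \approx 20059.0$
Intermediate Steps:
$\left(v{\left(\frac{1}{10 + 1} \right)} + 3142\right) + 16917 = \left(\frac{1}{10 + 1} + 3142\right) + 16917 = \left(\frac{1}{11} + 3142\right) + 16917 = \frac{34563}{11} + 16917 = \frac{220650}{11}$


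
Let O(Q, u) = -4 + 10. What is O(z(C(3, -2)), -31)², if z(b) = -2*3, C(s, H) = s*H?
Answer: 36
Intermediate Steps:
C(s, H) = H*s
z(b) = -6
O(Q, u) = 6
O(z(C(3, -2)), -31)² = 6² = 36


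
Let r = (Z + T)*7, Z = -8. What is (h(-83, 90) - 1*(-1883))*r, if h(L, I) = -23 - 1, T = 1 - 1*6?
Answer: -169169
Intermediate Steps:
T = -5 (T = 1 - 6 = -5)
h(L, I) = -24
r = -91 (r = (-8 - 5)*7 = -13*7 = -91)
(h(-83, 90) - 1*(-1883))*r = (-24 - 1*(-1883))*(-91) = (-24 + 1883)*(-91) = 1859*(-91) = -169169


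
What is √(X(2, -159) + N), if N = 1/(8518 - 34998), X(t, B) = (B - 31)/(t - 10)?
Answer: √1040827845/6620 ≈ 4.8734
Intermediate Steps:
X(t, B) = (-31 + B)/(-10 + t)
N = -1/26480 (N = 1/(-26480) = -1/26480 ≈ -3.7764e-5)
√(X(2, -159) + N) = √((-31 - 159)/(-10 + 2) - 1/26480) = √(-190/(-8) - 1/26480) = √(-⅛*(-190) - 1/26480) = √(95/4 - 1/26480) = √(628899/26480) = √1040827845/6620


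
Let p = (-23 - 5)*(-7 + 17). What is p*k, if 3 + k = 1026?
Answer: -286440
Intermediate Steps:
k = 1023 (k = -3 + 1026 = 1023)
p = -280 (p = -28*10 = -280)
p*k = -280*1023 = -286440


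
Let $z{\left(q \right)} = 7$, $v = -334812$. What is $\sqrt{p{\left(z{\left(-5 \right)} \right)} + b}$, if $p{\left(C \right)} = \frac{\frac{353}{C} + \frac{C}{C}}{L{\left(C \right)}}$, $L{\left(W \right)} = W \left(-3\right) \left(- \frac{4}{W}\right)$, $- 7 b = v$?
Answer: $\frac{\sqrt{2343894}}{7} \approx 218.71$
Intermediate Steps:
$b = \frac{334812}{7}$ ($b = \left(- \frac{1}{7}\right) \left(-334812\right) = \frac{334812}{7} \approx 47830.0$)
$L{\left(W \right)} = 12$ ($L{\left(W \right)} = - 3 W \left(- \frac{4}{W}\right) = 12$)
$p{\left(C \right)} = \frac{1}{12} + \frac{353}{12 C}$ ($p{\left(C \right)} = \frac{\frac{353}{C} + \frac{C}{C}}{12} = \left(\frac{353}{C} + 1\right) \frac{1}{12} = \left(1 + \frac{353}{C}\right) \frac{1}{12} = \frac{1}{12} + \frac{353}{12 C}$)
$\sqrt{p{\left(z{\left(-5 \right)} \right)} + b} = \sqrt{\frac{353 + 7}{12 \cdot 7} + \frac{334812}{7}} = \sqrt{\frac{1}{12} \cdot \frac{1}{7} \cdot 360 + \frac{334812}{7}} = \sqrt{\frac{30}{7} + \frac{334812}{7}} = \sqrt{\frac{334842}{7}} = \frac{\sqrt{2343894}}{7}$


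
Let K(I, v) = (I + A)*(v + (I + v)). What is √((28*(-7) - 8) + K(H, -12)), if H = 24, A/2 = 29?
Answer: 2*I*√51 ≈ 14.283*I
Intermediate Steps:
A = 58 (A = 2*29 = 58)
K(I, v) = (58 + I)*(I + 2*v) (K(I, v) = (I + 58)*(v + (I + v)) = (58 + I)*(I + 2*v))
√((28*(-7) - 8) + K(H, -12)) = √((28*(-7) - 8) + (24² + 58*24 + 116*(-12) + 2*24*(-12))) = √((-196 - 8) + (576 + 1392 - 1392 - 576)) = √(-204 + 0) = √(-204) = 2*I*√51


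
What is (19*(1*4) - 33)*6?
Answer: 258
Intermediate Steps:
(19*(1*4) - 33)*6 = (19*4 - 33)*6 = (76 - 33)*6 = 43*6 = 258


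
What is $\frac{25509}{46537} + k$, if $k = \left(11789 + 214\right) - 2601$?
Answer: $\frac{437566383}{46537} \approx 9402.5$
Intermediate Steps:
$k = 9402$ ($k = 12003 - 2601 = 9402$)
$\frac{25509}{46537} + k = \frac{25509}{46537} + 9402 = \frac{437566383}{46537}$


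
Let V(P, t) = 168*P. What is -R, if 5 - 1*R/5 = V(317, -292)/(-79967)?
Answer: -2265455/79967 ≈ -28.330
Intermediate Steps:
R = 2265455/79967 (R = 25 - 5*168*317/(-79967) = 25 - 266280*(-1)/79967 = 25 - 5*(-53256/79967) = 25 + 266280/79967 = 2265455/79967 ≈ 28.330)
-R = -1*2265455/79967 = -2265455/79967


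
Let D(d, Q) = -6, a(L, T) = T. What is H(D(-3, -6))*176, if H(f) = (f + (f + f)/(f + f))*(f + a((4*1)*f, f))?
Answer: 10560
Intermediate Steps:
H(f) = 2*f*(1 + f) (H(f) = (f + (f + f)/(f + f))*(f + f) = (f + (2*f)/((2*f)))*(2*f) = (f + (2*f)*(1/(2*f)))*(2*f) = (f + 1)*(2*f) = (1 + f)*(2*f) = 2*f*(1 + f))
H(D(-3, -6))*176 = (2*(-6)*(1 - 6))*176 = (2*(-6)*(-5))*176 = 60*176 = 10560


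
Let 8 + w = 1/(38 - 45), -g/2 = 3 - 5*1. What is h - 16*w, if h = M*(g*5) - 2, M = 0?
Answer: 898/7 ≈ 128.29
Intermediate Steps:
g = 4 (g = -2*(3 - 5*1) = -2*(3 - 5) = -2*(-2) = 4)
w = -57/7 (w = -8 + 1/(38 - 45) = -8 + 1/(-7) = -8 - ⅐ = -57/7 ≈ -8.1429)
h = -2 (h = 0*(4*5) - 2 = 0*20 - 2 = 0 - 2 = -2)
h - 16*w = -2 - 16*(-57/7) = -2 + 912/7 = 898/7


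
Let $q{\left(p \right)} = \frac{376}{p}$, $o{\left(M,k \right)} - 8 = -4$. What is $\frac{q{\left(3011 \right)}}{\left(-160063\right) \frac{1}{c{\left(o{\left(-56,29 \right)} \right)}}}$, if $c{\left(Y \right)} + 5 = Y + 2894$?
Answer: $- \frac{1087768}{481949693} \approx -0.002257$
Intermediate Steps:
$o{\left(M,k \right)} = 4$ ($o{\left(M,k \right)} = 8 - 4 = 4$)
$c{\left(Y \right)} = 2889 + Y$ ($c{\left(Y \right)} = -5 + \left(Y + 2894\right) = -5 + \left(2894 + Y\right) = 2889 + Y$)
$\frac{q{\left(3011 \right)}}{\left(-160063\right) \frac{1}{c{\left(o{\left(-56,29 \right)} \right)}}} = \frac{376 \cdot \frac{1}{3011}}{\left(-160063\right) \frac{1}{2889 + 4}} = \frac{376 \cdot \frac{1}{3011}}{\left(-160063\right) \frac{1}{2893}} = \frac{376}{3011 \left(\left(-160063\right) \frac{1}{2893}\right)} = \frac{376}{3011 \left(- \frac{160063}{2893}\right)} = \frac{376}{3011} \left(- \frac{2893}{160063}\right) = - \frac{1087768}{481949693}$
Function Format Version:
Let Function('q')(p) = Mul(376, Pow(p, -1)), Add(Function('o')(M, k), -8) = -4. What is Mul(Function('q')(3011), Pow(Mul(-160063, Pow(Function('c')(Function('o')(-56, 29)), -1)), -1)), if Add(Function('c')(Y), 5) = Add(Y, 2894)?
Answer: Rational(-1087768, 481949693) ≈ -0.0022570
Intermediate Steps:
Function('o')(M, k) = 4 (Function('o')(M, k) = Add(8, -4) = 4)
Function('c')(Y) = Add(2889, Y) (Function('c')(Y) = Add(-5, Add(Y, 2894)) = Add(-5, Add(2894, Y)) = Add(2889, Y))
Mul(Function('q')(3011), Pow(Mul(-160063, Pow(Function('c')(Function('o')(-56, 29)), -1)), -1)) = Mul(Mul(376, Pow(3011, -1)), Pow(Mul(-160063, Pow(Add(2889, 4), -1)), -1)) = Mul(Mul(376, Rational(1, 3011)), Pow(Mul(-160063, Pow(2893, -1)), -1)) = Mul(Rational(376, 3011), Pow(Mul(-160063, Rational(1, 2893)), -1)) = Mul(Rational(376, 3011), Pow(Rational(-160063, 2893), -1)) = Mul(Rational(376, 3011), Rational(-2893, 160063)) = Rational(-1087768, 481949693)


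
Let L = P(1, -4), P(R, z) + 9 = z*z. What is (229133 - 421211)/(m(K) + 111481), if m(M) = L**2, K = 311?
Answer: -96039/55765 ≈ -1.7222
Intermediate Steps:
P(R, z) = -9 + z**2 (P(R, z) = -9 + z*z = -9 + z**2)
L = 7 (L = -9 + (-4)**2 = -9 + 16 = 7)
m(M) = 49 (m(M) = 7**2 = 49)
(229133 - 421211)/(m(K) + 111481) = (229133 - 421211)/(49 + 111481) = -192078/111530 = -192078*1/111530 = -96039/55765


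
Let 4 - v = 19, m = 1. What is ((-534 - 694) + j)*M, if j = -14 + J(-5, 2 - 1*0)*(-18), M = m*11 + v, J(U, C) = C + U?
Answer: 4752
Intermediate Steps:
v = -15 (v = 4 - 1*19 = 4 - 19 = -15)
M = -4 (M = 1*11 - 15 = 11 - 15 = -4)
j = 40 (j = -14 + ((2 - 1*0) - 5)*(-18) = -14 + ((2 + 0) - 5)*(-18) = -14 + (2 - 5)*(-18) = -14 - 3*(-18) = -14 + 54 = 40)
((-534 - 694) + j)*M = ((-534 - 694) + 40)*(-4) = (-1228 + 40)*(-4) = -1188*(-4) = 4752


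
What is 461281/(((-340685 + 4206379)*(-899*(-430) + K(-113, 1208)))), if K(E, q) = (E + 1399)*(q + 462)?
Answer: 461281/9796403077860 ≈ 4.7087e-8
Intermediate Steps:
K(E, q) = (462 + q)*(1399 + E) (K(E, q) = (1399 + E)*(462 + q) = (462 + q)*(1399 + E))
461281/(((-340685 + 4206379)*(-899*(-430) + K(-113, 1208)))) = 461281/(((-340685 + 4206379)*(-899*(-430) + (646338 + 462*(-113) + 1399*1208 - 113*1208)))) = 461281/((3865694*(386570 + (646338 - 52206 + 1689992 - 136504)))) = 461281/((3865694*(386570 + 2147620))) = 461281/((3865694*2534190)) = 461281/9796403077860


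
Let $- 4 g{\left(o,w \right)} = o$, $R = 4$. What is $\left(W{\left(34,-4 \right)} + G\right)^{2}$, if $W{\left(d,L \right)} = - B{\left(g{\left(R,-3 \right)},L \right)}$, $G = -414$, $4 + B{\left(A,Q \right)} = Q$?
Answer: $164836$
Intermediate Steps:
$g{\left(o,w \right)} = - \frac{o}{4}$
$B{\left(A,Q \right)} = -4 + Q$
$W{\left(d,L \right)} = 4 - L$ ($W{\left(d,L \right)} = - (-4 + L) = 4 - L$)
$\left(W{\left(34,-4 \right)} + G\right)^{2} = \left(\left(4 - -4\right) - 414\right)^{2} = \left(\left(4 + 4\right) - 414\right)^{2} = \left(8 - 414\right)^{2} = \left(-406\right)^{2} = 164836$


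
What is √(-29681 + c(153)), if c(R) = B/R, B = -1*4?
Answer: I*√77200349/51 ≈ 172.28*I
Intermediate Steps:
B = -4
c(R) = -4/R
√(-29681 + c(153)) = √(-29681 - 4/153) = √(-4541197/153) = I*√77200349/51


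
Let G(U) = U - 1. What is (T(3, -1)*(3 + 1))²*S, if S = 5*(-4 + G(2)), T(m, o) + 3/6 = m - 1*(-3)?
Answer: -7260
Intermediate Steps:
G(U) = -1 + U
T(m, o) = 5/2 + m (T(m, o) = -½ + (m - 1*(-3)) = -½ + (m + 3) = -½ + (3 + m) = 5/2 + m)
S = -15 (S = 5*(-4 + (-1 + 2)) = 5*(-4 + 1) = 5*(-3) = -15)
(T(3, -1)*(3 + 1))²*S = ((5/2 + 3)*(3 + 1))²*(-15) = ((11/2)*4)²*(-15) = 22²*(-15) = 484*(-15) = -7260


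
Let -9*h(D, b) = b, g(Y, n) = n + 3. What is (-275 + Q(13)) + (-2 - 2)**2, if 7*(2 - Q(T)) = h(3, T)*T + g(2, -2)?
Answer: -16031/63 ≈ -254.46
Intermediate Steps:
g(Y, n) = 3 + n
h(D, b) = -b/9
Q(T) = 13/7 + T**2/63 (Q(T) = 2 - ((-T/9)*T + (3 - 2))/7 = 2 - (-T**2/9 + 1)/7 = 2 - (1 - T**2/9)/7 = 2 + (-1/7 + T**2/63) = 13/7 + T**2/63)
(-275 + Q(13)) + (-2 - 2)**2 = (-275 + (13/7 + (1/63)*13**2)) + (-2 - 2)**2 = (-275 + (13/7 + (1/63)*169)) + (-4)**2 = (-275 + (13/7 + 169/63)) + 16 = (-275 + 286/63) + 16 = -17039/63 + 16 = -16031/63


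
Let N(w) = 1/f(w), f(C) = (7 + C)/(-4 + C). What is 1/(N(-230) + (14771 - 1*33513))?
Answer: -223/4179232 ≈ -5.3359e-5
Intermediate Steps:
f(C) = (7 + C)/(-4 + C)
N(w) = (-4 + w)/(7 + w) (N(w) = 1/((7 + w)/(-4 + w)) = (-4 + w)/(7 + w))
1/(N(-230) + (14771 - 1*33513)) = 1/((-4 - 230)/(7 - 230) + (14771 - 1*33513)) = 1/(-234/(-223) + (14771 - 33513)) = 1/(-1/223*(-234) - 18742) = 1/(234/223 - 18742) = 1/(-4179232/223) = -223/4179232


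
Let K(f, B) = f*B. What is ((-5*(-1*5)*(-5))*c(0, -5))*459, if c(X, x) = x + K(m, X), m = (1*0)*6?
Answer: 286875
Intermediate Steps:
m = 0 (m = 0*6 = 0)
K(f, B) = B*f
c(X, x) = x (c(X, x) = x + X*0 = x + 0 = x)
((-5*(-1*5)*(-5))*c(0, -5))*459 = (-5*(-1*5)*(-5)*(-5))*459 = (-5*(-5)*(-5)*(-5))*459 = (-(-25)*(-5)*(-5))*459 = (-1*125*(-5))*459 = -125*(-5)*459 = 625*459 = 286875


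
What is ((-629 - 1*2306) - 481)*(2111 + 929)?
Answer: -10384640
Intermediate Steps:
((-629 - 1*2306) - 481)*(2111 + 929) = ((-629 - 2306) - 481)*3040 = (-2935 - 481)*3040 = -3416*3040 = -10384640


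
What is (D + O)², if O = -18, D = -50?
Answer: 4624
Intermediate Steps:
(D + O)² = (-50 - 18)² = (-68)² = 4624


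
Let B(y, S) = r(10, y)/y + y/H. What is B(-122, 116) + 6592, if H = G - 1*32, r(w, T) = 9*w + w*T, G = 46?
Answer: 2815018/427 ≈ 6592.5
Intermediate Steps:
r(w, T) = 9*w + T*w
H = 14 (H = 46 - 1*32 = 46 - 32 = 14)
B(y, S) = y/14 + (90 + 10*y)/y (B(y, S) = (10*(9 + y))/y + y/14 = (90 + 10*y)/y + y*(1/14) = (90 + 10*y)/y + y/14 = y/14 + (90 + 10*y)/y)
B(-122, 116) + 6592 = (10 + 90/(-122) + (1/14)*(-122)) + 6592 = (10 + 90*(-1/122) - 61/7) + 6592 = (10 - 45/61 - 61/7) + 6592 = 234/427 + 6592 = 2815018/427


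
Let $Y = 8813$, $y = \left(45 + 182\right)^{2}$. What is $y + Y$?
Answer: $60342$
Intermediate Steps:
$y = 51529$ ($y = 227^{2} = 51529$)
$y + Y = 51529 + 8813 = 60342$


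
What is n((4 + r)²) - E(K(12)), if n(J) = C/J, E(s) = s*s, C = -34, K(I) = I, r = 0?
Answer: -1169/8 ≈ -146.13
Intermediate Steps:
E(s) = s²
n(J) = -34/J
n((4 + r)²) - E(K(12)) = -34/(4 + 0)² - 1*12² = -34/(4²) - 1*144 = -34/16 - 144 = -34*1/16 - 144 = -17/8 - 144 = -1169/8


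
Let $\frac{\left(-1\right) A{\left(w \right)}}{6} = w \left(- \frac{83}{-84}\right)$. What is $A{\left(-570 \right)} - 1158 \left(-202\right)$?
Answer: $\frac{1661067}{7} \approx 2.373 \cdot 10^{5}$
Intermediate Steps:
$A{\left(w \right)} = - \frac{83 w}{14}$ ($A{\left(w \right)} = - 6 w \left(- \frac{83}{-84}\right) = - 6 w \left(\left(-83\right) \left(- \frac{1}{84}\right)\right) = - 6 w \frac{83}{84} = - 6 \frac{83 w}{84} = - \frac{83 w}{14}$)
$A{\left(-570 \right)} - 1158 \left(-202\right) = \left(- \frac{83}{14}\right) \left(-570\right) - 1158 \left(-202\right) = \frac{23655}{7} - -233916 = \frac{23655}{7} + 233916 = \frac{1661067}{7}$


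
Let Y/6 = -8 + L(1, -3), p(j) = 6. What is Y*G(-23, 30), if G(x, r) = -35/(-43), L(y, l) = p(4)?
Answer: -420/43 ≈ -9.7674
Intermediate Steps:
L(y, l) = 6
G(x, r) = 35/43 (G(x, r) = -35*(-1/43) = 35/43)
Y = -12 (Y = 6*(-8 + 6) = 6*(-2) = -12)
Y*G(-23, 30) = -12*35/43 = -420/43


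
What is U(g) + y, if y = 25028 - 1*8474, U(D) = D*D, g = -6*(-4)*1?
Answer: 17130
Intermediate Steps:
g = 24 (g = 24*1 = 24)
U(D) = D²
y = 16554 (y = 25028 - 8474 = 16554)
U(g) + y = 24² + 16554 = 576 + 16554 = 17130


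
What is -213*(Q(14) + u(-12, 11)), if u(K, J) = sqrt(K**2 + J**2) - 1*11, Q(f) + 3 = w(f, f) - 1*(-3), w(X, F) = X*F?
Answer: -39405 - 213*sqrt(265) ≈ -42872.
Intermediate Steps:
w(X, F) = F*X
Q(f) = f**2 (Q(f) = -3 + (f*f - 1*(-3)) = -3 + (f**2 + 3) = -3 + (3 + f**2) = f**2)
u(K, J) = -11 + sqrt(J**2 + K**2) (u(K, J) = sqrt(J**2 + K**2) - 11 = -11 + sqrt(J**2 + K**2))
-213*(Q(14) + u(-12, 11)) = -213*(14**2 + (-11 + sqrt(11**2 + (-12)**2))) = -213*(196 + (-11 + sqrt(121 + 144))) = -213*(196 + (-11 + sqrt(265))) = -213*(185 + sqrt(265)) = -39405 - 213*sqrt(265)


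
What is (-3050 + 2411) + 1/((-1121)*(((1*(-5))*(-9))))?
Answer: -32234356/50445 ≈ -639.00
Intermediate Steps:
(-3050 + 2411) + 1/((-1121)*(((1*(-5))*(-9)))) = -639 - 1/(1121*((-5*(-9)))) = -639 - 1/1121/45 = -639 - 1/1121*1/45 = -639 - 1/50445 = -32234356/50445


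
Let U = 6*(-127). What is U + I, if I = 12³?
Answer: 966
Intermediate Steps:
U = -762
I = 1728
U + I = -762 + 1728 = 966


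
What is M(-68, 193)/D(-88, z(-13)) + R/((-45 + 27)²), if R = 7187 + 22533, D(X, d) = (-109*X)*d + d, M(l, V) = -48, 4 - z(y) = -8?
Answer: 71275666/777033 ≈ 91.728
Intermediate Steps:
z(y) = 12 (z(y) = 4 - 1*(-8) = 4 + 8 = 12)
D(X, d) = d - 109*X*d (D(X, d) = -109*X*d + d = d - 109*X*d)
R = 29720
M(-68, 193)/D(-88, z(-13)) + R/((-45 + 27)²) = -48*1/(12*(1 - 109*(-88))) + 29720/((-45 + 27)²) = -48*1/(12*(1 + 9592)) + 29720/((-18)²) = -48/(12*9593) + 29720/324 = -48/115116 + 29720*(1/324) = -48*1/115116 + 7430/81 = -4/9593 + 7430/81 = 71275666/777033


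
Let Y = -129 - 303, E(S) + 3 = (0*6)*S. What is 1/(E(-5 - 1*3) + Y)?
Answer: -1/435 ≈ -0.0022989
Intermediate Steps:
E(S) = -3 (E(S) = -3 + (0*6)*S = -3 + 0*S = -3 + 0 = -3)
Y = -432
1/(E(-5 - 1*3) + Y) = 1/(-3 - 432) = 1/(-435) = -1/435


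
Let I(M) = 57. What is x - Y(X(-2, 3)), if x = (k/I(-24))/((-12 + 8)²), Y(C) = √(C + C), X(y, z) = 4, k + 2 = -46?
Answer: -1/19 - 2*√2 ≈ -2.8811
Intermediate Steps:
k = -48 (k = -2 - 46 = -48)
Y(C) = √2*√C (Y(C) = √(2*C) = √2*√C)
x = -1/19 (x = (-48/57)/((-12 + 8)²) = (-48*1/57)/((-4)²) = -16/19/16 = -16/19*1/16 = -1/19 ≈ -0.052632)
x - Y(X(-2, 3)) = -1/19 - √2*√4 = -1/19 - √2*2 = -1/19 - 2*√2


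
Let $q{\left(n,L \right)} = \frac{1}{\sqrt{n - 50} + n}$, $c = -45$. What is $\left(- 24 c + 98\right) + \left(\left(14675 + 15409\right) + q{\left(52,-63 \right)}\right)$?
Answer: $\frac{42234988}{1351} - \frac{\sqrt{2}}{2702} \approx 31262.0$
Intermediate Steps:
$q{\left(n,L \right)} = \frac{1}{n + \sqrt{-50 + n}}$ ($q{\left(n,L \right)} = \frac{1}{\sqrt{-50 + n} + n} = \frac{1}{n + \sqrt{-50 + n}}$)
$\left(- 24 c + 98\right) + \left(\left(14675 + 15409\right) + q{\left(52,-63 \right)}\right) = \left(\left(-24\right) \left(-45\right) + 98\right) + \left(\left(14675 + 15409\right) + \frac{1}{52 + \sqrt{-50 + 52}}\right) = \left(1080 + 98\right) + \left(30084 + \frac{1}{52 + \sqrt{2}}\right) = 1178 + \left(30084 + \frac{1}{52 + \sqrt{2}}\right) = 31262 + \frac{1}{52 + \sqrt{2}}$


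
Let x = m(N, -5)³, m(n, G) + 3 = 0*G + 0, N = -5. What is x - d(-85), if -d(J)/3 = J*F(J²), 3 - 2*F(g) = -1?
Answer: -537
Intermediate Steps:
F(g) = 2 (F(g) = 3/2 - ½*(-1) = 3/2 + ½ = 2)
m(n, G) = -3 (m(n, G) = -3 + (0*G + 0) = -3 + (0 + 0) = -3 + 0 = -3)
d(J) = -6*J (d(J) = -3*J*2 = -6*J)
x = -27 (x = (-3)³ = -27)
x - d(-85) = -27 - (-6)*(-85) = -27 - 1*510 = -27 - 510 = -537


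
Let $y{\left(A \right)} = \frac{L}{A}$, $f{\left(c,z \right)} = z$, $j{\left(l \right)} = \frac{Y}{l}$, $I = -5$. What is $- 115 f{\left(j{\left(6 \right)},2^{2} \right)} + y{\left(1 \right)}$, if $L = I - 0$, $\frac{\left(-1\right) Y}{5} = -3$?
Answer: $-465$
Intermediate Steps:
$Y = 15$ ($Y = \left(-5\right) \left(-3\right) = 15$)
$j{\left(l \right)} = \frac{15}{l}$
$L = -5$ ($L = -5 - 0 = -5 + 0 = -5$)
$y{\left(A \right)} = - \frac{5}{A}$
$- 115 f{\left(j{\left(6 \right)},2^{2} \right)} + y{\left(1 \right)} = - 115 \cdot 2^{2} - \frac{5}{1} = \left(-115\right) 4 - 5 = -460 - 5 = -465$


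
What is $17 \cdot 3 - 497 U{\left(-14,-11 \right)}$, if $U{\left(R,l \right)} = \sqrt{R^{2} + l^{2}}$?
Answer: $51 - 497 \sqrt{317} \approx -8797.8$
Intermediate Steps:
$17 \cdot 3 - 497 U{\left(-14,-11 \right)} = 17 \cdot 3 - 497 \sqrt{\left(-14\right)^{2} + \left(-11\right)^{2}} = 51 - 497 \sqrt{196 + 121} = 51 - 497 \sqrt{317}$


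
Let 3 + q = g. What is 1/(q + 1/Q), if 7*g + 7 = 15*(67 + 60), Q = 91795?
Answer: 642565/172299222 ≈ 0.0037294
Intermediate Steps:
g = 1898/7 (g = -1 + (15*(67 + 60))/7 = -1 + (15*127)/7 = -1 + (⅐)*1905 = -1 + 1905/7 = 1898/7 ≈ 271.14)
q = 1877/7 (q = -3 + 1898/7 = 1877/7 ≈ 268.14)
1/(q + 1/Q) = 1/(1877/7 + 1/91795) = 1/(172299222/642565) = 642565/172299222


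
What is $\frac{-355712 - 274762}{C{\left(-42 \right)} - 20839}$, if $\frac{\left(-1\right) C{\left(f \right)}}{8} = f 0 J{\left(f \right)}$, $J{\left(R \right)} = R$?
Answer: $\frac{48498}{1603} \approx 30.255$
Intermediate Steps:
$C{\left(f \right)} = 0$ ($C{\left(f \right)} = - 8 f 0 f = - 8 \cdot 0 f = \left(-8\right) 0 = 0$)
$\frac{-355712 - 274762}{C{\left(-42 \right)} - 20839} = \frac{-355712 - 274762}{0 - 20839} = \frac{-355712 - 274762}{-20839} = \left(-630474\right) \left(- \frac{1}{20839}\right) = \frac{48498}{1603}$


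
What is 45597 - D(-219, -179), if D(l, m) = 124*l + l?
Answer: 72972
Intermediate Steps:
D(l, m) = 125*l
45597 - D(-219, -179) = 45597 - 125*(-219) = 45597 - 1*(-27375) = 45597 + 27375 = 72972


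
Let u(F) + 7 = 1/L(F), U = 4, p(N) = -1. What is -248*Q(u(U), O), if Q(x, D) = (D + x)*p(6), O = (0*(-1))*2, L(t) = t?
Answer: -1674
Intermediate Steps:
u(F) = -7 + 1/F
O = 0 (O = 0*2 = 0)
Q(x, D) = -D - x (Q(x, D) = (D + x)*(-1) = -D - x)
-248*Q(u(U), O) = -248*(-1*0 - (-7 + 1/4)) = -248*(0 - (-7 + 1/4)) = -248*(0 - 1*(-27/4)) = -248*(0 + 27/4) = -248*27/4 = -1674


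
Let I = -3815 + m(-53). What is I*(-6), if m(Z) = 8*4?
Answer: 22698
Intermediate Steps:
m(Z) = 32
I = -3783 (I = -3815 + 32 = -3783)
I*(-6) = -3783*(-6) = 22698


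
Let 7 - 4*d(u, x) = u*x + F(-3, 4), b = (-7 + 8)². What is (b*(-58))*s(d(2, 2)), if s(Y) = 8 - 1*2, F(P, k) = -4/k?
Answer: -348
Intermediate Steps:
b = 1 (b = 1² = 1)
d(u, x) = 2 - u*x/4 (d(u, x) = 7/4 - (u*x - 4/4)/4 = 7/4 - (u*x - 4*¼)/4 = 7/4 - (u*x - 1)/4 = 7/4 - (-1 + u*x)/4 = 7/4 + (¼ - u*x/4) = 2 - u*x/4)
s(Y) = 6 (s(Y) = 8 - 2 = 6)
(b*(-58))*s(d(2, 2)) = (1*(-58))*6 = -58*6 = -348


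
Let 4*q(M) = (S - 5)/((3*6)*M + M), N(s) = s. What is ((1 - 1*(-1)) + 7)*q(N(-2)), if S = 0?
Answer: 45/152 ≈ 0.29605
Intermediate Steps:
q(M) = -5/(76*M) (q(M) = ((0 - 5)/((3*6)*M + M))/4 = (-5/(18*M + M))/4 = (-5*1/(19*M))/4 = (-5/(19*M))/4 = -5/(76*M))
((1 - 1*(-1)) + 7)*q(N(-2)) = ((1 - 1*(-1)) + 7)*(-5/76/(-2)) = ((1 + 1) + 7)*(-5/76*(-½)) = (2 + 7)*(5/152) = 9*(5/152) = 45/152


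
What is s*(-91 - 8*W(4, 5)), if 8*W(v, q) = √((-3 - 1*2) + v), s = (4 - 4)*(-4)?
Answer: 0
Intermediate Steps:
s = 0 (s = 0*(-4) = 0)
W(v, q) = √(-5 + v)/8 (W(v, q) = √((-3 - 1*2) + v)/8 = √((-3 - 2) + v)/8 = √(-5 + v)/8)
s*(-91 - 8*W(4, 5)) = 0*(-91 - √(-5 + 4)) = 0*(-91 - √(-1)) = 0*(-91 - I) = 0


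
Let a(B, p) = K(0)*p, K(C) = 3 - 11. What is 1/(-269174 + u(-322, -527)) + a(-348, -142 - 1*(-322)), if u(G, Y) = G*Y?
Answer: -143251201/99480 ≈ -1440.0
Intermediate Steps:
K(C) = -8
a(B, p) = -8*p
1/(-269174 + u(-322, -527)) + a(-348, -142 - 1*(-322)) = 1/(-269174 - 322*(-527)) - 8*(-142 - 1*(-322)) = 1/(-269174 + 169694) - 8*(-142 + 322) = 1/(-99480) - 8*180 = -1/99480 - 1440 = -143251201/99480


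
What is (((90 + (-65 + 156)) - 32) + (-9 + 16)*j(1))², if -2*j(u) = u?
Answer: 84681/4 ≈ 21170.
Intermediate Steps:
j(u) = -u/2
(((90 + (-65 + 156)) - 32) + (-9 + 16)*j(1))² = (((90 + (-65 + 156)) - 32) + (-9 + 16)*(-½*1))² = (((90 + 91) - 32) + 7*(-½))² = ((181 - 32) - 7/2)² = (149 - 7/2)² = (291/2)² = 84681/4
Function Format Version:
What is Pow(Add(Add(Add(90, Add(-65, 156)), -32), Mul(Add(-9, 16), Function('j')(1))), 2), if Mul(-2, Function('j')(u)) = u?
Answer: Rational(84681, 4) ≈ 21170.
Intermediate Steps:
Function('j')(u) = Mul(Rational(-1, 2), u)
Pow(Add(Add(Add(90, Add(-65, 156)), -32), Mul(Add(-9, 16), Function('j')(1))), 2) = Pow(Add(Add(Add(90, Add(-65, 156)), -32), Mul(Add(-9, 16), Mul(Rational(-1, 2), 1))), 2) = Pow(Add(Add(Add(90, 91), -32), Mul(7, Rational(-1, 2))), 2) = Pow(Add(Add(181, -32), Rational(-7, 2)), 2) = Pow(Add(149, Rational(-7, 2)), 2) = Pow(Rational(291, 2), 2) = Rational(84681, 4)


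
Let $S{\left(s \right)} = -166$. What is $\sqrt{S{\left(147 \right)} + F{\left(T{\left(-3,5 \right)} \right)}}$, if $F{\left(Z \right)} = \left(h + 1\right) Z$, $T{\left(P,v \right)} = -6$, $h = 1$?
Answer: $i \sqrt{178} \approx 13.342 i$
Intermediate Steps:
$F{\left(Z \right)} = 2 Z$ ($F{\left(Z \right)} = \left(1 + 1\right) Z = 2 Z$)
$\sqrt{S{\left(147 \right)} + F{\left(T{\left(-3,5 \right)} \right)}} = \sqrt{-166 + 2 \left(-6\right)} = \sqrt{-166 - 12} = \sqrt{-178} = i \sqrt{178}$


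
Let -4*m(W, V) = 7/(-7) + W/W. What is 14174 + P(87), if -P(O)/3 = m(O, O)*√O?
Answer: 14174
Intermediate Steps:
m(W, V) = 0 (m(W, V) = -(7/(-7) + W/W)/4 = -(7*(-⅐) + 1)/4 = -(-1 + 1)/4 = -¼*0 = 0)
P(O) = 0 (P(O) = -0*√O = -3*0 = 0)
14174 + P(87) = 14174 + 0 = 14174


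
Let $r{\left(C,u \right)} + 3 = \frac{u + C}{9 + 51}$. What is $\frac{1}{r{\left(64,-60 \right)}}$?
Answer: $- \frac{15}{44} \approx -0.34091$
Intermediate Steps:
$r{\left(C,u \right)} = -3 + \frac{C}{60} + \frac{u}{60}$ ($r{\left(C,u \right)} = -3 + \frac{u + C}{9 + 51} = -3 + \frac{C + u}{60} = -3 + \left(C + u\right) \frac{1}{60} = -3 + \left(\frac{C}{60} + \frac{u}{60}\right) = -3 + \frac{C}{60} + \frac{u}{60}$)
$\frac{1}{r{\left(64,-60 \right)}} = \frac{1}{-3 + \frac{1}{60} \cdot 64 + \frac{1}{60} \left(-60\right)} = \frac{1}{-3 + \frac{16}{15} - 1} = \frac{1}{- \frac{44}{15}} = - \frac{15}{44}$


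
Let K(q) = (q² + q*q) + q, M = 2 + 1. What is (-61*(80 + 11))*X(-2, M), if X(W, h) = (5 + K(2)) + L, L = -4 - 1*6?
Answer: -27755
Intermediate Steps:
M = 3
L = -10 (L = -4 - 6 = -10)
K(q) = q + 2*q² (K(q) = (q² + q²) + q = 2*q² + q = q + 2*q²)
X(W, h) = 5 (X(W, h) = (5 + 2*(1 + 2*2)) - 10 = (5 + 2*(1 + 4)) - 10 = (5 + 2*5) - 10 = (5 + 10) - 10 = 15 - 10 = 5)
(-61*(80 + 11))*X(-2, M) = -61*(80 + 11)*5 = -61*91*5 = -5551*5 = -27755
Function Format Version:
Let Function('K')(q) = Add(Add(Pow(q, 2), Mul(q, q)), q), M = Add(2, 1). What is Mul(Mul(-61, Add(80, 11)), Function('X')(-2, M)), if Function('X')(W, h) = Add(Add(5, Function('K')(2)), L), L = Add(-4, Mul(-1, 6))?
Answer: -27755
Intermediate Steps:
M = 3
L = -10 (L = Add(-4, -6) = -10)
Function('K')(q) = Add(q, Mul(2, Pow(q, 2))) (Function('K')(q) = Add(Add(Pow(q, 2), Pow(q, 2)), q) = Add(Mul(2, Pow(q, 2)), q) = Add(q, Mul(2, Pow(q, 2))))
Function('X')(W, h) = 5 (Function('X')(W, h) = Add(Add(5, Mul(2, Add(1, Mul(2, 2)))), -10) = Add(Add(5, Mul(2, Add(1, 4))), -10) = Add(Add(5, Mul(2, 5)), -10) = Add(Add(5, 10), -10) = Add(15, -10) = 5)
Mul(Mul(-61, Add(80, 11)), Function('X')(-2, M)) = Mul(Mul(-61, Add(80, 11)), 5) = Mul(Mul(-61, 91), 5) = Mul(-5551, 5) = -27755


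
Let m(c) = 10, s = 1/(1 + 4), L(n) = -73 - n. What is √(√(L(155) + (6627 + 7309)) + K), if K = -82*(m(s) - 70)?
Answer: √(4920 + 2*√3427) ≈ 70.972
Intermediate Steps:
s = ⅕ (s = 1/5 = ⅕ ≈ 0.20000)
K = 4920 (K = -82*(10 - 70) = -82*(-60) = 4920)
√(√(L(155) + (6627 + 7309)) + K) = √(√((-73 - 1*155) + (6627 + 7309)) + 4920) = √(√((-73 - 155) + 13936) + 4920) = √(√(-228 + 13936) + 4920) = √(√13708 + 4920) = √(2*√3427 + 4920) = √(4920 + 2*√3427)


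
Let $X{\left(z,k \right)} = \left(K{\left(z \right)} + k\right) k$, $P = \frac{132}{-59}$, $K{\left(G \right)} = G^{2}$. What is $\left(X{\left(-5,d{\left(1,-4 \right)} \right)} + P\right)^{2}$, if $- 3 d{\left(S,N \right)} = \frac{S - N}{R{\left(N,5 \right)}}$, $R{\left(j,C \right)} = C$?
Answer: $\frac{30846916}{281961} \approx 109.4$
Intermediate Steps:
$d{\left(S,N \right)} = - \frac{S}{15} + \frac{N}{15}$ ($d{\left(S,N \right)} = - \frac{\left(S - N\right) \frac{1}{5}}{3} = - \frac{- \frac{N}{5} + \frac{S}{5}}{3} = - \frac{S}{15} + \frac{N}{15}$)
$P = - \frac{132}{59}$ ($P = 132 \left(- \frac{1}{59}\right) = - \frac{132}{59} \approx -2.2373$)
$X{\left(z,k \right)} = k \left(k + z^{2}\right)$ ($X{\left(z,k \right)} = \left(z^{2} + k\right) k = \left(k + z^{2}\right) k = k \left(k + z^{2}\right)$)
$\left(X{\left(-5,d{\left(1,-4 \right)} \right)} + P\right)^{2} = \left(\left(\left(- \frac{1}{15}\right) 1 + \frac{1}{15} \left(-4\right)\right) \left(\left(\left(- \frac{1}{15}\right) 1 + \frac{1}{15} \left(-4\right)\right) + \left(-5\right)^{2}\right) - \frac{132}{59}\right)^{2} = \left(\left(- \frac{1}{15} - \frac{4}{15}\right) \left(\left(- \frac{1}{15} - \frac{4}{15}\right) + 25\right) - \frac{132}{59}\right)^{2} = \left(- \frac{- \frac{1}{3} + 25}{3} - \frac{132}{59}\right)^{2} = \left(\left(- \frac{1}{3}\right) \frac{74}{3} - \frac{132}{59}\right)^{2} = \left(- \frac{74}{9} - \frac{132}{59}\right)^{2} = \left(- \frac{5554}{531}\right)^{2} = \frac{30846916}{281961}$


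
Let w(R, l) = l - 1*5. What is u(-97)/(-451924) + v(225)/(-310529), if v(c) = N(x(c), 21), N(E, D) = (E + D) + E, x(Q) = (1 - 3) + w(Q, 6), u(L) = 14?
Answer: -6466981/70167753898 ≈ -9.2165e-5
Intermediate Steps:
w(R, l) = -5 + l (w(R, l) = l - 5 = -5 + l)
x(Q) = -1 (x(Q) = (1 - 3) + (-5 + 6) = -2 + 1 = -1)
N(E, D) = D + 2*E (N(E, D) = (D + E) + E = D + 2*E)
v(c) = 19 (v(c) = 21 + 2*(-1) = 21 - 2 = 19)
u(-97)/(-451924) + v(225)/(-310529) = 14/(-451924) + 19/(-310529) = 14*(-1/451924) + 19*(-1/310529) = -7/225962 - 19/310529 = -6466981/70167753898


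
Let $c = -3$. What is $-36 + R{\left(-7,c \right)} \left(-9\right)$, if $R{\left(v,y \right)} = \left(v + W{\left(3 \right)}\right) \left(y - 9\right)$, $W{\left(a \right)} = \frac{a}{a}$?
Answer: $-684$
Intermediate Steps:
$W{\left(a \right)} = 1$
$R{\left(v,y \right)} = \left(1 + v\right) \left(-9 + y\right)$ ($R{\left(v,y \right)} = \left(v + 1\right) \left(y - 9\right) = \left(1 + v\right) \left(-9 + y\right)$)
$-36 + R{\left(-7,c \right)} \left(-9\right) = -36 + \left(-9 - 3 - -63 - -21\right) \left(-9\right) = -36 + \left(-9 - 3 + 63 + 21\right) \left(-9\right) = -36 + 72 \left(-9\right) = -36 - 648 = -684$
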